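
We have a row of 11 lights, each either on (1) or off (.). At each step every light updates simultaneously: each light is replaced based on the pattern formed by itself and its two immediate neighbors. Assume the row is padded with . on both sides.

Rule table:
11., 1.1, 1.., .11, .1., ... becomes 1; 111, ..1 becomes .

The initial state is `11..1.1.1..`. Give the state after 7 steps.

111.1111111
1.111.....1
111.11111.1
1.111...111
111.111.1.1
1.111.11111
111.111...1

111.111...1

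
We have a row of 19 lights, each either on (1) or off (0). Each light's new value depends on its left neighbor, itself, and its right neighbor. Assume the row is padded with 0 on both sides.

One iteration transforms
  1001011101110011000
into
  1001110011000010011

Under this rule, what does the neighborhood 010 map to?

At position 0 the neighborhood is 010; the next row has 1 there.

1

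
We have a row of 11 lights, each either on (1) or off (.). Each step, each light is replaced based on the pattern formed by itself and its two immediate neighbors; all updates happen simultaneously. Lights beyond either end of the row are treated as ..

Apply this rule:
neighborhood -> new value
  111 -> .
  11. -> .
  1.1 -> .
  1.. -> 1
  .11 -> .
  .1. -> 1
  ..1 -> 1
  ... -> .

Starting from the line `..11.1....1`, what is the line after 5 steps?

..111.1....

.1...11..11
111.1..11..
....111..1.
...1...1111
..111.1....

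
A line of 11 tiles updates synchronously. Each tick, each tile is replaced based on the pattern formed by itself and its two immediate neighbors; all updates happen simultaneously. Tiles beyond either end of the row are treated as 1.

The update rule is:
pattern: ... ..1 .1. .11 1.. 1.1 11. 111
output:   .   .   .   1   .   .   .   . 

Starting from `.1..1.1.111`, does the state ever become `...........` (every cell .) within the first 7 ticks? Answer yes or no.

yes

........1..
...........
all cells are . at tick 2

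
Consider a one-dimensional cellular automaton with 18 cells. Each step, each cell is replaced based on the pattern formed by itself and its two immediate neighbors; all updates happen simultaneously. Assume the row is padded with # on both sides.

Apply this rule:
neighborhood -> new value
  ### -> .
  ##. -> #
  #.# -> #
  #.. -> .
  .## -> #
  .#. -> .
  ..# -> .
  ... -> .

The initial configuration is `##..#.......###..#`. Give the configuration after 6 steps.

#................#

step 1: .#..........#.#..#
step 2: #............#...#
step 3: #................#
step 4: #................#  (fixed point — unchanged through step 6)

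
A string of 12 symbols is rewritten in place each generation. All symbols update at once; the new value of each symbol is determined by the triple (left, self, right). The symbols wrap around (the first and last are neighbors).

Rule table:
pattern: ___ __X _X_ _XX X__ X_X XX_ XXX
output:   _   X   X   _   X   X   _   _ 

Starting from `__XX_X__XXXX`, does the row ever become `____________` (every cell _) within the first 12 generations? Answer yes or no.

XX__XXXX____
__XX____X__X
XX__X__XXXXX
__XXXXX_____
_X_____X____
XXX___XXX___
___X_X___X_X
X_XXXXX_XXXX
_X_____X____  (repeats generation 5; period 4)
generation 12: X_XXXXX_XXXX
generation 12 is X_XXXXX_XXXX, still not uniform _

no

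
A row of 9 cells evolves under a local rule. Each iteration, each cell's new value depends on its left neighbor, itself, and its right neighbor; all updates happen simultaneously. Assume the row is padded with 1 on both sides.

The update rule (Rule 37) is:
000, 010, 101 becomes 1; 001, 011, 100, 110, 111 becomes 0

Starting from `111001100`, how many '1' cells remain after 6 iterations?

7

000000000
011111110
100000001
001111100
000000000  (repeats iteration 1; period 4)
iteration 6: 011111110
count of 1: 7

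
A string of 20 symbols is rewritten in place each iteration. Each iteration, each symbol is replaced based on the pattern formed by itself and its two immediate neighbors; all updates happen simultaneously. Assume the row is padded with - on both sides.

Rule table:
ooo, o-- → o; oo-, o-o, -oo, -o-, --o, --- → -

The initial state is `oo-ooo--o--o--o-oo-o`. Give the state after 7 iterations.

----o-o--o--o-------
-------o--o--o------
--------o--o--o-----
---------o--o--o----
----------o--o--o---
-----------o--o--o--
------------o--o--o-

------------o--o--o-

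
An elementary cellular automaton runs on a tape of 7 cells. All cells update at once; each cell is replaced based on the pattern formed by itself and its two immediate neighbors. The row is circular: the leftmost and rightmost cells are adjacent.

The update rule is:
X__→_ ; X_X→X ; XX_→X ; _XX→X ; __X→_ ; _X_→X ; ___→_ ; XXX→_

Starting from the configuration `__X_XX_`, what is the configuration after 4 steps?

__XXXX_
__X__X_
__X__X_  (fixed point — unchanged through step 4)

__X__X_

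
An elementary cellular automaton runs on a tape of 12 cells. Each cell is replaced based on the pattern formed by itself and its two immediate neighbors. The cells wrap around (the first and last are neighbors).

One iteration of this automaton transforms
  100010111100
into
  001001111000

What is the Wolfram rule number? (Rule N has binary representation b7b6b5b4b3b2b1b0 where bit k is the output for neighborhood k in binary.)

position 7: 111 → 1  (bit 7 = 1)
position 9: 110 → 0  (bit 6 = 0)
position 5: 101 → 1  (bit 5 = 1)
position 1: 100 → 0  (bit 4 = 0)
position 6: 011 → 1  (bit 3 = 1)
position 0: 010 → 0  (bit 2 = 0)
position 3: 001 → 0  (bit 1 = 0)
position 2: 000 → 1  (bit 0 = 1)
bits b7..b0 = 10101001 = 169

169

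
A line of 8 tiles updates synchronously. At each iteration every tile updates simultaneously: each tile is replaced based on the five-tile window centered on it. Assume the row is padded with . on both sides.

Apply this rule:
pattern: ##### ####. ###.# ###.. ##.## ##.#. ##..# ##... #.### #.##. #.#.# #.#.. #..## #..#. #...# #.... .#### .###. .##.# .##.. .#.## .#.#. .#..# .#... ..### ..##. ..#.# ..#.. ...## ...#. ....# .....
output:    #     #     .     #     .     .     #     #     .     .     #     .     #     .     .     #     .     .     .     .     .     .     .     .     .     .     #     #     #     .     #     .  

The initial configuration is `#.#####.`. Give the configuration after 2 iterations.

#...####
#..#..##

#..#..##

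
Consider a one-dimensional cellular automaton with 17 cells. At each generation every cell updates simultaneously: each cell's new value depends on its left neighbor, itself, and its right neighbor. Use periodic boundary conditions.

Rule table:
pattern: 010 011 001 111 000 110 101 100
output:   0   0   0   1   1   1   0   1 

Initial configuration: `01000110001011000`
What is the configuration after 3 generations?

00110011100001111
10011001111100111
11001100111110011

11001100111110011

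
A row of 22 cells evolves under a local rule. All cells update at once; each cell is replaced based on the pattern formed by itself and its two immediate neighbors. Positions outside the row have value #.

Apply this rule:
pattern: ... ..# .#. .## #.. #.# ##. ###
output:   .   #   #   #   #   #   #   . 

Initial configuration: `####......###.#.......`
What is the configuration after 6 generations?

..####.......######..#

...##....##.####.....#
#.####..#####..##...##
###..####...######.##.
..####..##.##....#####
###..#########..##....
..####.......######..#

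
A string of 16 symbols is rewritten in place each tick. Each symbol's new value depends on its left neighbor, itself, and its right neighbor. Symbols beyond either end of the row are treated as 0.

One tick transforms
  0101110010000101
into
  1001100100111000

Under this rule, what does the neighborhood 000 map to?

1

At position 10 the neighborhood is 000; the next row has 1 there.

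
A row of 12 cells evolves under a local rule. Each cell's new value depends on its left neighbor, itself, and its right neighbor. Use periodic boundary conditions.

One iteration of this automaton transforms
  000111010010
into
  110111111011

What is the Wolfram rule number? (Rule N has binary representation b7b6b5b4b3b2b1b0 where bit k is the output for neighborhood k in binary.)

253

position 4: 111 → 1  (bit 7 = 1)
position 5: 110 → 1  (bit 6 = 1)
position 6: 101 → 1  (bit 5 = 1)
position 8: 100 → 1  (bit 4 = 1)
position 3: 011 → 1  (bit 3 = 1)
position 7: 010 → 1  (bit 2 = 1)
position 2: 001 → 0  (bit 1 = 0)
position 0: 000 → 1  (bit 0 = 1)
bits b7..b0 = 11111101 = 253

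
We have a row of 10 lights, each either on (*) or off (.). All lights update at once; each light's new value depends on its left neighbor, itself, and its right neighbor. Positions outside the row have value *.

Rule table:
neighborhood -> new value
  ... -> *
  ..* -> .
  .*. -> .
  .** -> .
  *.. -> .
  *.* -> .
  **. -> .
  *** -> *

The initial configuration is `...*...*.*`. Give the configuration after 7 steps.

step 1: .*...*....
step 2: ...*...**.
step 3: .*...*....  (repeats step 1; period 2)
step 7: .*...*....

.*...*....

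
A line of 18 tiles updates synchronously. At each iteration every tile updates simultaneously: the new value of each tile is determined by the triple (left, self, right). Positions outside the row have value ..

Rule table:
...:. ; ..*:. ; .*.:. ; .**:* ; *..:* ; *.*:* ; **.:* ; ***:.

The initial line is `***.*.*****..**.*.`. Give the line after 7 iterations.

.....*..*..**.*.*.

*.**.**...**.***.*
.*******..****.**.
.*.....**.*..*****
..*....***.*.*...*
...*...*.**.*.*...
....*...****.*.*..
.....*..*..**.*.*.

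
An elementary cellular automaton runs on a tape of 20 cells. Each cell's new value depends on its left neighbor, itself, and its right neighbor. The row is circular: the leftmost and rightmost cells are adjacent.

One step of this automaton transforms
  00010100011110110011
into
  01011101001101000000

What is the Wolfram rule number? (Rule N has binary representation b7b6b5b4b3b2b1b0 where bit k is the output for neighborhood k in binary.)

position 10: 111 → 1  (bit 7 = 1)
position 12: 110 → 0  (bit 6 = 0)
position 4: 101 → 1  (bit 5 = 1)
position 0: 100 → 0  (bit 4 = 0)
position 9: 011 → 0  (bit 3 = 0)
position 3: 010 → 1  (bit 2 = 1)
position 2: 001 → 0  (bit 1 = 0)
position 1: 000 → 1  (bit 0 = 1)
bits b7..b0 = 10100101 = 165

165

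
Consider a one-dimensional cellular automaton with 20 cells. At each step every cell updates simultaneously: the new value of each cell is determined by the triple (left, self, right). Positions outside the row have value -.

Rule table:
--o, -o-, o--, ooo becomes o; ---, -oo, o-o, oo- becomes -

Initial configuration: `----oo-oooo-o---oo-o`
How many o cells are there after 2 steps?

10

step 1: ---o----oo--oo-o---o
step 2: --ooo--o--oo---oo-oo
count of o: 10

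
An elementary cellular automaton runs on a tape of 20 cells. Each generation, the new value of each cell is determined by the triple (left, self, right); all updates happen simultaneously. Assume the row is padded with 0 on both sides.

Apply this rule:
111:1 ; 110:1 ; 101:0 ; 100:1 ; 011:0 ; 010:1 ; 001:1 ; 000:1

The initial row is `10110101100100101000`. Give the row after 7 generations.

01100111001100111111

10010100111111101111
11110111011111100111
01110011001111111011
10111101110111111001
10011100110011111111
11101111011101111111
01100111001100111111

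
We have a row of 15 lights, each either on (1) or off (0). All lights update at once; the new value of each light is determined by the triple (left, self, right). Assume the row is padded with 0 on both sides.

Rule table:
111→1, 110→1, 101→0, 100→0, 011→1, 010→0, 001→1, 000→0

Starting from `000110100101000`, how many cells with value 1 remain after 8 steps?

001110001000000
011110010000000
111110100000000
111110000000000
111110000000000  (fixed point — unchanged through step 8)
count of 1: 5

5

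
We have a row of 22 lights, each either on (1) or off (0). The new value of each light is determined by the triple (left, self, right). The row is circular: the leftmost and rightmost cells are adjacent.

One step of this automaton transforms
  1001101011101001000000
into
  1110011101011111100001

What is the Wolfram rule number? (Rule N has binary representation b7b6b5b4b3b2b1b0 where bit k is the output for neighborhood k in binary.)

position 9: 111 → 1  (bit 7 = 1)
position 4: 110 → 0  (bit 6 = 0)
position 5: 101 → 1  (bit 5 = 1)
position 1: 100 → 1  (bit 4 = 1)
position 3: 011 → 0  (bit 3 = 0)
position 0: 010 → 1  (bit 2 = 1)
position 2: 001 → 1  (bit 1 = 1)
position 17: 000 → 0  (bit 0 = 0)
bits b7..b0 = 10110110 = 182

182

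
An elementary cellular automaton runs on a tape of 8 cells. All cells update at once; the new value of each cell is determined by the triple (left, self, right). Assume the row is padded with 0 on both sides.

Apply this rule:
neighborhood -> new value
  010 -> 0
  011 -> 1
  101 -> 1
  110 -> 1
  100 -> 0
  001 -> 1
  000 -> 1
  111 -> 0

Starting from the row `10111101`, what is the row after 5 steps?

01100110
11101110
10111010
01101100
11111101

11111101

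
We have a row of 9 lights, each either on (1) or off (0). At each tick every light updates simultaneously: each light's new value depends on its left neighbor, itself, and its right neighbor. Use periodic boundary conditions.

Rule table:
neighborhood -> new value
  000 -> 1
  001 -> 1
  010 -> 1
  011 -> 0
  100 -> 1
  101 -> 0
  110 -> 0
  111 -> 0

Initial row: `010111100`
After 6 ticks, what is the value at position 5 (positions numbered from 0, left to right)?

tick 1: 110000011
tick 2: 001111100
tick 3: 110000011  (repeats tick 1; period 2)
tick 6: 001111100
position 5 holds 1

1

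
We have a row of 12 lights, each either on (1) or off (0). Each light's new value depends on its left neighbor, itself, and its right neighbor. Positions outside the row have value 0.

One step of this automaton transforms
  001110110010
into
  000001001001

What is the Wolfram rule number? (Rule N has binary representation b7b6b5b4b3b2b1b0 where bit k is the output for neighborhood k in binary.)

position 3: 111 → 0  (bit 7 = 0)
position 4: 110 → 0  (bit 6 = 0)
position 5: 101 → 1  (bit 5 = 1)
position 8: 100 → 1  (bit 4 = 1)
position 2: 011 → 0  (bit 3 = 0)
position 10: 010 → 0  (bit 2 = 0)
position 1: 001 → 0  (bit 1 = 0)
position 0: 000 → 0  (bit 0 = 0)
bits b7..b0 = 00110000 = 48

48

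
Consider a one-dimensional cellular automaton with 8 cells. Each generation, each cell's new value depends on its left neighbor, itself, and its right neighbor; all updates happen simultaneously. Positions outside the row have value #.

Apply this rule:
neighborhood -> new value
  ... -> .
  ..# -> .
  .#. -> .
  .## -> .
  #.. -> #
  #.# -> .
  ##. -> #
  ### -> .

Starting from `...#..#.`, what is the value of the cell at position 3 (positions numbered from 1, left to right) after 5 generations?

#...#...
##...#..
.##...#.
..##....
#..##...
position 3 holds .

.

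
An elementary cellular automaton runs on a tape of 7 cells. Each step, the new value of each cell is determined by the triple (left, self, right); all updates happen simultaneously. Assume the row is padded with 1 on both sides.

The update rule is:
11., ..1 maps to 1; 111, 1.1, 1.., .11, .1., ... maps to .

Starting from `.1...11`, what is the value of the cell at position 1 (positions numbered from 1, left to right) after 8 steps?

step 1: ....1..
step 2: ...1..1
step 3: ..1..1.
step 4: .1..1..
step 5: ...1..1  (repeats step 2; period 3)
step 8: ...1..1
position 1 holds .

.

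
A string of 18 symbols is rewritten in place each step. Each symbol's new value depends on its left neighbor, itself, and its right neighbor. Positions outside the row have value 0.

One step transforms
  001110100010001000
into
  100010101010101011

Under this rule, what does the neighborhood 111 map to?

At position 3 the neighborhood is 111; the next row has 0 there.

0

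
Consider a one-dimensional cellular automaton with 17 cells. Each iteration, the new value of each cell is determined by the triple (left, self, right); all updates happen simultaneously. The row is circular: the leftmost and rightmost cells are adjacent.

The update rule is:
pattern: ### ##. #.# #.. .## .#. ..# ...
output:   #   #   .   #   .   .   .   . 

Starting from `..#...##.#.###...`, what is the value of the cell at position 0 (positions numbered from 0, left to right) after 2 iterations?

.

iteration 1: ...#...#....###..
iteration 2: ....#...#....###.
position 0 holds .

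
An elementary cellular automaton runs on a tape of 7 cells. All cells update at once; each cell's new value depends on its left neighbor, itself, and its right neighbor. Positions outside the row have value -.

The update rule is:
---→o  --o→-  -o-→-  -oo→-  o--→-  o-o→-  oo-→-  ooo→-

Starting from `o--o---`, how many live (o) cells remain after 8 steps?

step 1: -----oo
step 2: oooo---
step 3: -----oo  (repeats step 1; period 2)
step 8: oooo---
count of o: 4

4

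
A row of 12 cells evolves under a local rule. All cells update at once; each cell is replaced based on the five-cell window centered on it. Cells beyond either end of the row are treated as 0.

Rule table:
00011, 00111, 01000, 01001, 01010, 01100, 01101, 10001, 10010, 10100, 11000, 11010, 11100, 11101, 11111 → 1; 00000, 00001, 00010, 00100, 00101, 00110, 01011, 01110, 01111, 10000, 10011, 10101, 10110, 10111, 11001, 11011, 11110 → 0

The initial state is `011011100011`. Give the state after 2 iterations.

101000111101
011111100111

011111100111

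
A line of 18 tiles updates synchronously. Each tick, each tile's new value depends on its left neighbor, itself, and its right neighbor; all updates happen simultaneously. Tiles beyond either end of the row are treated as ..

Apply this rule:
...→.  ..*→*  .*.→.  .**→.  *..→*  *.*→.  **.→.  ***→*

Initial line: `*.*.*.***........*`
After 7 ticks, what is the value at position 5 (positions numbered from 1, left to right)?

.

.......*.*......*.
......*...*....*.*
.....*.*.*.*..*...
....*.......**.*..
...*.*.....*....*.
..*...*...*.*..*.*
.*.*.*.*.*...**...
position 5 holds .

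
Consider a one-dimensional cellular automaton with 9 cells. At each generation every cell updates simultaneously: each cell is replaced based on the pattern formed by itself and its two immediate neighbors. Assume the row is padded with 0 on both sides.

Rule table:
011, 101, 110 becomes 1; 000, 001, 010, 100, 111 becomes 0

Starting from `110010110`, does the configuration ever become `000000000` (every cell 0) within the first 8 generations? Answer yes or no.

no

110001110
110001010
110000100
110000000
110000000  (fixed point — unchanged through generation 8)
generation 8 is 110000000, still not uniform 0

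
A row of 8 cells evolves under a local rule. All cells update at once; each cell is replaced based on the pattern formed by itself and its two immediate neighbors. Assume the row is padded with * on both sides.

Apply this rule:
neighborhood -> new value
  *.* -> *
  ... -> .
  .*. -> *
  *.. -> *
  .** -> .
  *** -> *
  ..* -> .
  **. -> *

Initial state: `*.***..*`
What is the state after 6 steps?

step 1: **.***..
step 2: ***.***.
step 3: ****.***
step 4: *****.**
step 5: ******.*
step 6: *******.

*******.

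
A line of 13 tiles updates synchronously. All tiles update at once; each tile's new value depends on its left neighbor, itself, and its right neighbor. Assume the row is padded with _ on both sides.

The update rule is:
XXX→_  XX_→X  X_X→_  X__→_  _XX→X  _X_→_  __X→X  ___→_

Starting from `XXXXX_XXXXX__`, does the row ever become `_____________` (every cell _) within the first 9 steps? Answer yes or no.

no

X___X_X___X__
___X_____X___
__X_____X____
_X_____X_____
X_____X______
_____X_______
____X________
___X_________
__X__________
step 9 is __X__________, still not uniform _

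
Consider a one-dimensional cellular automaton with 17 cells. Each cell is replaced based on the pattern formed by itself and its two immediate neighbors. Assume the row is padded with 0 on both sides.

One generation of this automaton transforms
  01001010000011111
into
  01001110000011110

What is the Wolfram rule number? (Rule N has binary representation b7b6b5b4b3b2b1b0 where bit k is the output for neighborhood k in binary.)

172

position 13: 111 → 1  (bit 7 = 1)
position 16: 110 → 0  (bit 6 = 0)
position 5: 101 → 1  (bit 5 = 1)
position 2: 100 → 0  (bit 4 = 0)
position 12: 011 → 1  (bit 3 = 1)
position 1: 010 → 1  (bit 2 = 1)
position 0: 001 → 0  (bit 1 = 0)
position 8: 000 → 0  (bit 0 = 0)
bits b7..b0 = 10101100 = 172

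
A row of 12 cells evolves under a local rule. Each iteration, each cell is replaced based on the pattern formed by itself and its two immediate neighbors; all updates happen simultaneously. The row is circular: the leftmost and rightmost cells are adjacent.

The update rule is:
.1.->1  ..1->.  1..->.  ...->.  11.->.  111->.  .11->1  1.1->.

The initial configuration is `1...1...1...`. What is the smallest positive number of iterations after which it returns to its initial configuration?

1

1...1...1...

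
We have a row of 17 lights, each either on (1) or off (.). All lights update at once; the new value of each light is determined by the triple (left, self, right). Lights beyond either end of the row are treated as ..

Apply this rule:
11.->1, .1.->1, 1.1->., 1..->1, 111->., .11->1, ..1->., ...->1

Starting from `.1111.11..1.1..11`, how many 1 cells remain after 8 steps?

.1..1.111.1.11.11
.11.1.1.1.1.11.11
.11.1.1.1.1.11.11  (fixed point — unchanged through step 8)
count of 1: 10

10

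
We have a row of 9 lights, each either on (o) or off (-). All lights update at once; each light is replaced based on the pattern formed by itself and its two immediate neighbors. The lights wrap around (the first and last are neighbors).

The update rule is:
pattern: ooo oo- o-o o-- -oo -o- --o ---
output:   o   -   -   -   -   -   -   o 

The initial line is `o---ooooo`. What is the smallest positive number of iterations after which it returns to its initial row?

6

--o--oooo
------oo-
ooooo----
-ooo--oo-
--o------
o---ooooo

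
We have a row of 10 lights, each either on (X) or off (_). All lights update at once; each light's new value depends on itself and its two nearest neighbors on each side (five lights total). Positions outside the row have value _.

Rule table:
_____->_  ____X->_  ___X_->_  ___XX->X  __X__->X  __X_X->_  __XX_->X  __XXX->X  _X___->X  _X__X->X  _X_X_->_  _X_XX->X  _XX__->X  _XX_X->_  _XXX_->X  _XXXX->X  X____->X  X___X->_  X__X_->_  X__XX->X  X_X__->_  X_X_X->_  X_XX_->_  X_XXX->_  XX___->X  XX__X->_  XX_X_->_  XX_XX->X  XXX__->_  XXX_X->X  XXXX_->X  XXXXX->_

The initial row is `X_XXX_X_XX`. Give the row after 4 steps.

step 1: _X_XX__X_X
step 2: __X_X_____
step 3: _____XX___
step 4: ____XXXXX_

____XXXXX_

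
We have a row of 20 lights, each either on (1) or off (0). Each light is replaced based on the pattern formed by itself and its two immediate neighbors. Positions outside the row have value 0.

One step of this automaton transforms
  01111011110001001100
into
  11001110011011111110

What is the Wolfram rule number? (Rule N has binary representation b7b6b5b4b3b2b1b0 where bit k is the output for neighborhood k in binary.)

126

position 2: 111 → 0  (bit 7 = 0)
position 4: 110 → 1  (bit 6 = 1)
position 5: 101 → 1  (bit 5 = 1)
position 10: 100 → 1  (bit 4 = 1)
position 1: 011 → 1  (bit 3 = 1)
position 13: 010 → 1  (bit 2 = 1)
position 0: 001 → 1  (bit 1 = 1)
position 11: 000 → 0  (bit 0 = 0)
bits b7..b0 = 01111110 = 126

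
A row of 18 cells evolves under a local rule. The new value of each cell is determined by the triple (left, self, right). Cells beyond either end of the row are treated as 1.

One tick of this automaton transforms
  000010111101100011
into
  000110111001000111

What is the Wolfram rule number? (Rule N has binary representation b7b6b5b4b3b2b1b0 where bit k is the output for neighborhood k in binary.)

142

position 7: 111 → 1  (bit 7 = 1)
position 9: 110 → 0  (bit 6 = 0)
position 5: 101 → 0  (bit 5 = 0)
position 0: 100 → 0  (bit 4 = 0)
position 6: 011 → 1  (bit 3 = 1)
position 4: 010 → 1  (bit 2 = 1)
position 3: 001 → 1  (bit 1 = 1)
position 1: 000 → 0  (bit 0 = 0)
bits b7..b0 = 10001110 = 142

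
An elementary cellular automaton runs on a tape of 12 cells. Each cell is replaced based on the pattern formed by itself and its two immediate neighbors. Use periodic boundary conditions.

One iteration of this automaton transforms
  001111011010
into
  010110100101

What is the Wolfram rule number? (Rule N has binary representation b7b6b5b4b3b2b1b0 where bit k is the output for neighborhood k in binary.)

position 3: 111 → 1  (bit 7 = 1)
position 5: 110 → 0  (bit 6 = 0)
position 6: 101 → 1  (bit 5 = 1)
position 11: 100 → 1  (bit 4 = 1)
position 2: 011 → 0  (bit 3 = 0)
position 10: 010 → 0  (bit 2 = 0)
position 1: 001 → 1  (bit 1 = 1)
position 0: 000 → 0  (bit 0 = 0)
bits b7..b0 = 10110010 = 178

178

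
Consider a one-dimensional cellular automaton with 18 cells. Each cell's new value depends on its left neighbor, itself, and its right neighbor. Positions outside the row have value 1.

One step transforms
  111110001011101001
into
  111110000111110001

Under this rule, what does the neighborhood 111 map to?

At position 0 the neighborhood is 111; the next row has 1 there.

1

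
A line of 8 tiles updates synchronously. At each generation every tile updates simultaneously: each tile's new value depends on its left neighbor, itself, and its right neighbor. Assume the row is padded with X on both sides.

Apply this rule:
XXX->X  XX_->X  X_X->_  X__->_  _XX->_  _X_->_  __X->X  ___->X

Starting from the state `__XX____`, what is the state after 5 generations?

_X_X_XXX
______XX
_XXXXX_X
__XXXX__
_X_XXX_X

_X_XXX_X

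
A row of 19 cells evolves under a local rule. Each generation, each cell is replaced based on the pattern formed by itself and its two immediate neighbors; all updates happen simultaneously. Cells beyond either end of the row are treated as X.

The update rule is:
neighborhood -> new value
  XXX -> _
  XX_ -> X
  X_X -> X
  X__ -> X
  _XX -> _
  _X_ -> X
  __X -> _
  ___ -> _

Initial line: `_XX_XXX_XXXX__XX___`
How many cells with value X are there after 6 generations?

X_XX__XX___XX__XX__
XX_XX__XX___XX__XX_
_XX_XX__XX___XX__XX
X_XX_XX__XX___XX___
XX_XX_XX__XX___XX__
_XX_XX_XX__XX___XX_
count of X: 10

10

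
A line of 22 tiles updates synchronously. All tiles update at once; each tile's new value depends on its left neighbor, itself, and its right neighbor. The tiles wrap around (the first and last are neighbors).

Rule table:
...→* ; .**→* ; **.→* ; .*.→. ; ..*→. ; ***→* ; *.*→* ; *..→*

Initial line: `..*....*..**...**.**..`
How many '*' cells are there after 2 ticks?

tick 1: *..***..*.****.*******
tick 2: **.****..*************
count of *: 19

19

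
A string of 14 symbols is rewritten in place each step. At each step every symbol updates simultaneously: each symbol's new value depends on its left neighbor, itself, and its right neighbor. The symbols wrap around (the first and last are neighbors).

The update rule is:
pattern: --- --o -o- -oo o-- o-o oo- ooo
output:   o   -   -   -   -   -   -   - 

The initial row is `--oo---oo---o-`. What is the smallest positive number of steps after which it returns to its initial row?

2

step 1: o----o----o---
step 2: --oo---oo---o-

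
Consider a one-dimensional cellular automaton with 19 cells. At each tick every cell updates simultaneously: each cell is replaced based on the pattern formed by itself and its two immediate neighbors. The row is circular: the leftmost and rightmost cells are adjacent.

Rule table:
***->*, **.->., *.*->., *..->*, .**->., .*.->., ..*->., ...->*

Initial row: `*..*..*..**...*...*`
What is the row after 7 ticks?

tick 1: .*..*..*...**..**..
tick 2: ..*..*..**...*...**
tick 3: *..*..*...**..**...
tick 4: .*..*..**...*...**.
tick 5: ..*..*...**..**...*
tick 6: *..*..**...*...**..
tick 7: .*..*...**..**...*.

.*..*...**..**...*.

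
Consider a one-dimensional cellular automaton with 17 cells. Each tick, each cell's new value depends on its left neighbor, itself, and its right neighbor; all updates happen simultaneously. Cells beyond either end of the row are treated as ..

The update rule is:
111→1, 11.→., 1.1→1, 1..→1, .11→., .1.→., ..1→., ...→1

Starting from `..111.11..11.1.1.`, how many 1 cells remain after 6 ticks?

5

1..1.1..1...1.1.1
.1..1.1..11..1.1.
..1..1.1...1..1.1
1..1..1.11..1..1.
.1..1..1..1..1..1
..1..1..1..1..1..
count of 1: 5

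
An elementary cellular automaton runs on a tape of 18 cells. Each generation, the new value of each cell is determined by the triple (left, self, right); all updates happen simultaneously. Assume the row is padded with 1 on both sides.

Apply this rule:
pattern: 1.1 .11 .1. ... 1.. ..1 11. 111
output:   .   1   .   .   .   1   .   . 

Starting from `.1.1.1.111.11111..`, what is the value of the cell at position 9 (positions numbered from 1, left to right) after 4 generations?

.......1...1.....1
......1...1.....11
.....1...1.....11.
....1...1.....11..
position 9 holds 1

1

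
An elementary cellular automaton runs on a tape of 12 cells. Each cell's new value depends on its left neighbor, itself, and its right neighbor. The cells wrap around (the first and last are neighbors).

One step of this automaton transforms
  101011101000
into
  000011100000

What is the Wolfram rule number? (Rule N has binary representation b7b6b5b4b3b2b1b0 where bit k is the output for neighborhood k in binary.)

200

position 5: 111 → 1  (bit 7 = 1)
position 6: 110 → 1  (bit 6 = 1)
position 1: 101 → 0  (bit 5 = 0)
position 9: 100 → 0  (bit 4 = 0)
position 4: 011 → 1  (bit 3 = 1)
position 0: 010 → 0  (bit 2 = 0)
position 11: 001 → 0  (bit 1 = 0)
position 10: 000 → 0  (bit 0 = 0)
bits b7..b0 = 11001000 = 200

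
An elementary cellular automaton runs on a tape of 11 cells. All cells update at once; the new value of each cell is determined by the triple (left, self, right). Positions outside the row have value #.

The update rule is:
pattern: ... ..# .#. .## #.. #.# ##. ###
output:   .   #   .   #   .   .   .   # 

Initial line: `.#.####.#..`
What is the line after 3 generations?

generation 1: ...###....#
generation 2: ..###....##
generation 3: .###....###

.###....###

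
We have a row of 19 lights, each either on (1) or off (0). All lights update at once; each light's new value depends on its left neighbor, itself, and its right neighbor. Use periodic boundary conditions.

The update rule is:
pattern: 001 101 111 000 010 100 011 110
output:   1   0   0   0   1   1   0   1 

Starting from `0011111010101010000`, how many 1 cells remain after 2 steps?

0100001010101011000
1110011010101001100
count of 1: 10

10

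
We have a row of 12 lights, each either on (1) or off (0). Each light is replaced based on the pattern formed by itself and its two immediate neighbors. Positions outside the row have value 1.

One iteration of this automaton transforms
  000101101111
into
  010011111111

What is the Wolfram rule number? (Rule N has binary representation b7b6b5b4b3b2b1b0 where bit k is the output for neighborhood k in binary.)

233

position 9: 111 → 1  (bit 7 = 1)
position 6: 110 → 1  (bit 6 = 1)
position 4: 101 → 1  (bit 5 = 1)
position 0: 100 → 0  (bit 4 = 0)
position 5: 011 → 1  (bit 3 = 1)
position 3: 010 → 0  (bit 2 = 0)
position 2: 001 → 0  (bit 1 = 0)
position 1: 000 → 1  (bit 0 = 1)
bits b7..b0 = 11101001 = 233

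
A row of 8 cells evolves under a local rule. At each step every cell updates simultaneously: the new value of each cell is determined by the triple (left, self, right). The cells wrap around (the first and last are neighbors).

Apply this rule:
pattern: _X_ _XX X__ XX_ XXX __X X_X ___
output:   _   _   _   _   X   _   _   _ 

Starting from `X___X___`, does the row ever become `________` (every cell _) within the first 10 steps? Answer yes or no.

step 1: ________
all cells are _ at step 1

yes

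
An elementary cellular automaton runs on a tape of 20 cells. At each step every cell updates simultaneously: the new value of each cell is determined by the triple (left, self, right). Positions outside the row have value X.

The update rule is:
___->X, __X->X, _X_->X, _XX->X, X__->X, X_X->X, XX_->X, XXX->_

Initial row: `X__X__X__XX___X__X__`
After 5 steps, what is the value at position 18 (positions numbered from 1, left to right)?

X

XXXXXXXXXXXXXXXXXXXX
____________________
XXXXXXXXXXXXXXXXXXXX  (repeats step 1; period 2)
step 5: XXXXXXXXXXXXXXXXXXXX
position 18 holds X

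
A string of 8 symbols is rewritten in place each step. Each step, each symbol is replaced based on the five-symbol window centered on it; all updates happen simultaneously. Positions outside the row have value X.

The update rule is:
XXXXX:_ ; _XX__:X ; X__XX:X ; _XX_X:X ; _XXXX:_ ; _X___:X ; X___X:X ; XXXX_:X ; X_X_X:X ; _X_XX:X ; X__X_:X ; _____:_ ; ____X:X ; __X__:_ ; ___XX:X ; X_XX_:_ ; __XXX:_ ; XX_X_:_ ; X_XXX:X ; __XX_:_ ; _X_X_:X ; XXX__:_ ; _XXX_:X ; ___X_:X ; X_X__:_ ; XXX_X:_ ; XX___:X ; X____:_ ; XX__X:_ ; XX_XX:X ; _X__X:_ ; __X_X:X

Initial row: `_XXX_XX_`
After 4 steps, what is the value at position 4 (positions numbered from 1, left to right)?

XXX_X_XX
_X__XXX_
___X_X_X
XXXXXXXX
position 4 holds X

X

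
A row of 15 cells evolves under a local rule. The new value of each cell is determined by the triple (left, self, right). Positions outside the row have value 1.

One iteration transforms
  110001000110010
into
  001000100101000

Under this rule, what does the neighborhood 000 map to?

At position 3 the neighborhood is 000; the next row has 0 there.

0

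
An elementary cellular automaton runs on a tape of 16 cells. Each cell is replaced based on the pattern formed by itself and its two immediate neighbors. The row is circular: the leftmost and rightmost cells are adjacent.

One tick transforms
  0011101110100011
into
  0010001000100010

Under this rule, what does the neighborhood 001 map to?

At position 1 the neighborhood is 001; the next row has 0 there.

0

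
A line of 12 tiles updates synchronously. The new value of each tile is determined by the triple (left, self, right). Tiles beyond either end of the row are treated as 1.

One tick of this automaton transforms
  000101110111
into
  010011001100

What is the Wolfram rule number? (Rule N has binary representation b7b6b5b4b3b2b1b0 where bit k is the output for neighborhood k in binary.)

position 6: 111 → 0  (bit 7 = 0)
position 7: 110 → 0  (bit 6 = 0)
position 4: 101 → 1  (bit 5 = 1)
position 0: 100 → 0  (bit 4 = 0)
position 5: 011 → 1  (bit 3 = 1)
position 3: 010 → 0  (bit 2 = 0)
position 2: 001 → 0  (bit 1 = 0)
position 1: 000 → 1  (bit 0 = 1)
bits b7..b0 = 00101001 = 41

41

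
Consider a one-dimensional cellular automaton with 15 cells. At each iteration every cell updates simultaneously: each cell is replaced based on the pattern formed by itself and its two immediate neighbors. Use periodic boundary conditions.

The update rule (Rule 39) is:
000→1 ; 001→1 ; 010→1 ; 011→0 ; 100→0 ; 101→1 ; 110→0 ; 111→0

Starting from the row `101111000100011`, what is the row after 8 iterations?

iteration 1: 010000011101100
iteration 2: 110111100010001
iteration 3: 001000001110110
iteration 4: 111011110001000
iteration 5: 000100000111011
iteration 6: 011101111000100
iteration 7: 100010000011101
iteration 8: 001110111100010

001110111100010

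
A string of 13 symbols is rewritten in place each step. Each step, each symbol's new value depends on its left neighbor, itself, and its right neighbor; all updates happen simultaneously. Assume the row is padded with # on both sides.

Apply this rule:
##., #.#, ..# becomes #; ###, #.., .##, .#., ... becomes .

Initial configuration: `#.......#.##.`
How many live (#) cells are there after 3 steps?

step 1: #......#.#.##
step 2: #.....#.#.#..
step 3: #....#.#.#..#
count of #: 5

5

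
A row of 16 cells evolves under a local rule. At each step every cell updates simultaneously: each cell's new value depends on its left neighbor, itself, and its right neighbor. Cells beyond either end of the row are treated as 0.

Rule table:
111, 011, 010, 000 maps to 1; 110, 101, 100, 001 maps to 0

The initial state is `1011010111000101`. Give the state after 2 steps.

1010010100010101

1010010110010101
1010010100010101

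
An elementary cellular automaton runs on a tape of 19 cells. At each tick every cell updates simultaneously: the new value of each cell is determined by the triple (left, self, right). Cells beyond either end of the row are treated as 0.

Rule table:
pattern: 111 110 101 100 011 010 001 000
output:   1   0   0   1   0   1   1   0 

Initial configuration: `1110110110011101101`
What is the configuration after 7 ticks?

0100000001101000001
1110000010001100011
0101000111010010100
1101101010011110110
0000001011101100001
0000011001000010011
0000100111100111100

0000100111100111100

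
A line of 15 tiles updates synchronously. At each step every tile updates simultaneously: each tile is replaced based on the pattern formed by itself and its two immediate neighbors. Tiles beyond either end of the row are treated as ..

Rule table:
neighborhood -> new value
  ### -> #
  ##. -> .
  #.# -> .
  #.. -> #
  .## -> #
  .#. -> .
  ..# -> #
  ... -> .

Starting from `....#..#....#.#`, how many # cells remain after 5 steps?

...#.##.#..#...
..#..#...##.#..
.#.##.#.##...#.
#..#....#.#.#.#
.##.#..#.......
count of #: 4

4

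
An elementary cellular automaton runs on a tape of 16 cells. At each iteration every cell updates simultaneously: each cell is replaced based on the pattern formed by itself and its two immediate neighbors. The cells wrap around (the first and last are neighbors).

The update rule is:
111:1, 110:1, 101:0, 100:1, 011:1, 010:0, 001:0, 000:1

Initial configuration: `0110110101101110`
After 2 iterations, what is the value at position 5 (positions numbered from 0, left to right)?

iteration 1: 0110110001101111
iteration 2: 0110111101101111
position 5 holds 1

1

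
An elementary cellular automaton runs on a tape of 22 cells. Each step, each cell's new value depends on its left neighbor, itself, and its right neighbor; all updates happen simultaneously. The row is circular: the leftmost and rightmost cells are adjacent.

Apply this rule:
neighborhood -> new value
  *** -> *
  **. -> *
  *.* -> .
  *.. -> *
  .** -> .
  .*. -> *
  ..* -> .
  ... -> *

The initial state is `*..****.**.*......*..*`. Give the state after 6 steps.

**..***..*.******.**..
.**..***.*..*****..**.
..**..**.**..*****..**
*..**..*..**..*****..*
**..**.**..**..*****..
.**..*..**..**..*****.

.**..*..**..**..*****.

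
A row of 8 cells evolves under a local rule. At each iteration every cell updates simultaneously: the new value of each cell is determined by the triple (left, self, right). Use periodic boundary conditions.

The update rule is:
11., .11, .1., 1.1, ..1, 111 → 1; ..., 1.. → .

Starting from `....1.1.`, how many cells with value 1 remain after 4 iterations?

...1111.
..11111.
.111111.
1111111.
count of 1: 7

7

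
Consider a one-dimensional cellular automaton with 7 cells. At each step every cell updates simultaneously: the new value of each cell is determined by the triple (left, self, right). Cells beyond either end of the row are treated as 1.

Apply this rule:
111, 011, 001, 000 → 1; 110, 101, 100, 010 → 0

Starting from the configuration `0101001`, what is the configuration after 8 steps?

0111111

0000011
0111111
0111111  (fixed point — unchanged through step 8)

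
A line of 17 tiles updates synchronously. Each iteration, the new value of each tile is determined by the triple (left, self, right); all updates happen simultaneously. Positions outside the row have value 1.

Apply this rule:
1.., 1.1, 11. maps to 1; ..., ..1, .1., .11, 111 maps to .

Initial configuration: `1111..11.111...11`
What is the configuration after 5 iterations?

1.11...11..11..11

...11..11..11....
1...11..11..11...
11...11..11..11..
.11...11..11..11.
1.11...11..11..11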